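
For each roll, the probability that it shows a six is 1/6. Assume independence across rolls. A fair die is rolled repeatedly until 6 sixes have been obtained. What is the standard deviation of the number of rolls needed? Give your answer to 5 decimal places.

Y = total rolls until the sixth success; negative binomial with r=6, p=0.166667.
SD(Y) = √[r(1−p)/p²] = √(180.0000000) = 13.4164079

13.41641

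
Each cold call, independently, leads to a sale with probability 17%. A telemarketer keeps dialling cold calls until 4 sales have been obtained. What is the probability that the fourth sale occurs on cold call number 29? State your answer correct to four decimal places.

0.0259

Y = trial on which the fourth success occurs; negative binomial, r=4, p=0.17.
P(Y=29) = C(28,3) · p^4 · (1−p)^25
= 3276 · 0.00083521 · 0.0094831 = 0.025947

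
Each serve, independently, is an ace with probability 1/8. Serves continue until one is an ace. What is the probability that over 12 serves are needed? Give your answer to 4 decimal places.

0.2014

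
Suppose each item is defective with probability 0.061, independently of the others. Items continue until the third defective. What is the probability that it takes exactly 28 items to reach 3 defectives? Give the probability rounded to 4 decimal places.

Y = trial on which the third success occurs; negative binomial, r=3, p=0.061.
P(Y=28) = C(27,2) · p^3 · (1−p)^25
= 351 · 0.00022698 · 0.20732 = 0.016517

0.0165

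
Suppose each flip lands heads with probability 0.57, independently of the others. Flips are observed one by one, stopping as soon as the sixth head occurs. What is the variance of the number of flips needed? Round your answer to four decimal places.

7.9409

Y = total flips until the sixth success; negative binomial with r=6, p=0.57.
Var(Y) = r(1−p)/p² = 6·0.43 / 0.57² = 7.940905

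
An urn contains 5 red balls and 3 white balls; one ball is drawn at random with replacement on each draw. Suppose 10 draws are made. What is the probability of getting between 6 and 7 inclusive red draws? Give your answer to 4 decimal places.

0.4833

X ~ Binomial(10, 0.625); P(6 ≤ X ≤ 7) = Σ C(10,k) p^k (1−p)^(10−k) over k:
  k=6: C(10,6)·0.625^6·0.375^4 = 0.247528
  k=7: C(10,7)·0.625^7·0.375^3 = 0.235741
Total = 0.483269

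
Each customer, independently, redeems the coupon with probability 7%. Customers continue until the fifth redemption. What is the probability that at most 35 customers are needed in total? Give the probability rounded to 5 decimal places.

0.09484

Finishing within 35 customers ⇔ at least 5 successes in the first 35. With X ~ Binomial(35, 0.07), P(Y ≤ 35) = 1 − P(X ≤ 4).
  k=0: C(35,0)·0.07^0·0.93^35 = 0.0788684
  k=1: C(35,1)·0.07^1·0.93^34 = 0.2077717
  k=2: C(35,2)·0.07^2·0.93^33 = 0.2658584
  k=3: C(35,3)·0.07^3·0.93^32 = 0.2201193
  k=4: C(35,4)·0.07^4·0.93^31 = 0.1325450
1 − 0.9051627 = 0.0948373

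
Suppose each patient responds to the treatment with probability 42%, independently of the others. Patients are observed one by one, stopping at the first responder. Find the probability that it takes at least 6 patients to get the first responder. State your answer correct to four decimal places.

0.0656

Y = number of patients to the first success; geometric, p = 0.42.
P(Y > 5) = P(first 5 all fail) = (1−p)^5 = 0.065636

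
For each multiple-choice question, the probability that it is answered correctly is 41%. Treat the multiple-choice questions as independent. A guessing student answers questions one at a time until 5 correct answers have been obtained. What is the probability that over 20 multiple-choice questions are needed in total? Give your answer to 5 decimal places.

0.04230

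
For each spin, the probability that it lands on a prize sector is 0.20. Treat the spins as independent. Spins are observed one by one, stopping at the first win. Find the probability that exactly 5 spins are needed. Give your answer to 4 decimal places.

Geometric (trials to first success), p = 0.20.
P(Y = 5) = (1−p)^4 · p = 0.4096 · 0.20 = 0.081920

0.0819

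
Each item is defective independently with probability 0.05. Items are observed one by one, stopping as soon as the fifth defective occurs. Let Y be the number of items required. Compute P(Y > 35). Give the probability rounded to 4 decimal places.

0.9710

Needing more than 35 items ⇔ fewer than 5 successes in the first 35. With X ~ Binomial(35, 0.05), P(Y > 35) = P(X ≤ 4).
  k=0: C(35,0)·0.05^0·0.95^35 = 0.166083
  k=1: C(35,1)·0.05^1·0.95^34 = 0.305943
  k=2: C(35,2)·0.05^2·0.95^33 = 0.273739
  k=3: C(35,3)·0.05^3·0.95^32 = 0.158480
  k=4: C(35,4)·0.05^4·0.95^31 = 0.066729
P(X ≤ 4) = 0.970974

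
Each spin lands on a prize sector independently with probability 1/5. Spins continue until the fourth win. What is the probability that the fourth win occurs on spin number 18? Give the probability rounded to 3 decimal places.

Y = trial on which the fourth success occurs; negative binomial, r=4, p=0.20.
P(Y=18) = C(17,3) · p^4 · (1−p)^14
= 680 · 0.0016 · 0.04398 = 0.04785

0.048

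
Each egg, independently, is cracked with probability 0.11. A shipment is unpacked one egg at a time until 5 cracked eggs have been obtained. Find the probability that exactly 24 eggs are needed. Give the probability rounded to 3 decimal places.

Y = trial on which the fifth success occurs; negative binomial, r=5, p=0.11.
P(Y=24) = C(23,4) · p^5 · (1−p)^19
= 8855 · 1.6105e-05 · 0.10925 = 0.01558

0.016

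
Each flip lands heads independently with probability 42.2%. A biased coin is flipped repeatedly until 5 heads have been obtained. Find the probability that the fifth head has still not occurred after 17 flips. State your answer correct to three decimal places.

Needing more than 17 flips ⇔ fewer than 5 successes in the first 17. With X ~ Binomial(17, 0.422), P(Y > 17) = P(X ≤ 4).
  k=0: C(17,0)·0.422^0·0.578^17 = 0.00009
  k=1: C(17,1)·0.422^1·0.578^16 = 0.00111
  k=2: C(17,2)·0.422^2·0.578^15 = 0.00650
  k=3: C(17,3)·0.422^3·0.578^14 = 0.02374
  k=4: C(17,4)·0.422^4·0.578^13 = 0.06066
P(X ≤ 4) = 0.09210

0.092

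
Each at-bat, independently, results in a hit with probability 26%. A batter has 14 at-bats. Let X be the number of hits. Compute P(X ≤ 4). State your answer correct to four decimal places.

X ~ Binomial(14, 0.26); P(X ≤ 4) = Σ C(14,k) p^k (1−p)^(14−k) over k:
  k=0: C(14,0)·0.26^0·0.74^14 = 0.014765
  k=1: C(14,1)·0.26^1·0.74^13 = 0.072630
  k=2: C(14,2)·0.26^2·0.74^12 = 0.165870
  k=3: C(14,3)·0.26^3·0.74^11 = 0.233115
  k=4: C(14,4)·0.26^4·0.74^10 = 0.225240
Total = 0.711620

0.7116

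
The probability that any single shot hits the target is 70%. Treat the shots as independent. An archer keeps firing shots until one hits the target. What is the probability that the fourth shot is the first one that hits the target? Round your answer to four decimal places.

Geometric (trials to first success), p = 0.70.
P(Y = 4) = (1−p)^3 · p = 0.027 · 0.70 = 0.018900

0.0189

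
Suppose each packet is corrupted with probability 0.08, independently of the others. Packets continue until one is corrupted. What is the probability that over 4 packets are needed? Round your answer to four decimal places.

Y = number of packets to the first success; geometric, p = 0.08.
P(Y > 4) = P(first 4 all fail) = (1−p)^4 = 0.716393

0.7164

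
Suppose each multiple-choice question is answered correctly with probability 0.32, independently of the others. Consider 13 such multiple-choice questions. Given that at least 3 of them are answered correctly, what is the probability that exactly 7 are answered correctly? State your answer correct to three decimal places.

X ~ Binomial(13, 0.32). Want P(X=7 | X≥3) = P(X=7) / P(X≥3).
P(X=7) = C(13,7)·0.32^7·0.68^6 = 0.05829
P(X≥3) = 1 − 0.00665 − 0.04066 − 0.11481 = 0.83788
Ratio = 0.05829 / 0.83788 = 0.06957

0.070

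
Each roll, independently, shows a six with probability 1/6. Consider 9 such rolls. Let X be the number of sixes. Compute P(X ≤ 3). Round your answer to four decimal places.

X ~ Binomial(9, 0.166667); P(X ≤ 3) = Σ C(9,k) p^k (1−p)^(9−k) over k:
  k=0: C(9,0)·0.166667^0·0.833333^9 = 0.193807
  k=1: C(9,1)·0.166667^1·0.833333^8 = 0.348852
  k=2: C(9,2)·0.166667^2·0.833333^7 = 0.279082
  k=3: C(9,3)·0.166667^3·0.833333^6 = 0.130238
Total = 0.951979

0.9520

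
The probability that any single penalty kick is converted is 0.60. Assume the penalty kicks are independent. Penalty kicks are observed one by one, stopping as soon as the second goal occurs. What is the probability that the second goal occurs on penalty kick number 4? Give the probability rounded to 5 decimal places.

Y = trial on which the second success occurs; negative binomial, r=2, p=0.60.
P(Y=4) = C(3,1) · p^2 · (1−p)^2
= 3 · 0.36 · 0.16 = 0.1728000

0.17280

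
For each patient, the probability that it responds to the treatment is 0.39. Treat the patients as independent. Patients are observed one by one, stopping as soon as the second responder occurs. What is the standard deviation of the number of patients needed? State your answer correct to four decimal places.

Y = total patients until the second success; negative binomial with r=2, p=0.39.
SD(Y) = √[r(1−p)/p²] = √(8.021039) = 2.832144

2.8321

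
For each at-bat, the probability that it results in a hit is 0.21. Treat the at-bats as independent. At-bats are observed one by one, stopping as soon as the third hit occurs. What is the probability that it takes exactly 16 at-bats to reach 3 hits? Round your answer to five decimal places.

0.04539

Y = trial on which the third success occurs; negative binomial, r=3, p=0.21.
P(Y=16) = C(15,2) · p^3 · (1−p)^13
= 105 · 0.009261 · 0.046682 = 0.0453941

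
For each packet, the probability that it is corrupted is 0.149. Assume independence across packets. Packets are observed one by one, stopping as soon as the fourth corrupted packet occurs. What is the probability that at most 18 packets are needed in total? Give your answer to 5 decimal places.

0.27553

Finishing within 18 packets ⇔ at least 4 successes in the first 18. With X ~ Binomial(18, 0.149), P(Y ≤ 18) = 1 − P(X ≤ 3).
  k=0: C(18,0)·0.149^0·0.851^18 = 0.0547939
  k=1: C(18,1)·0.149^1·0.851^17 = 0.1726877
  k=2: C(18,2)·0.149^2·0.851^16 = 0.2570023
  k=3: C(18,3)·0.149^3·0.851^15 = 0.2399896
1 − 0.7244734 = 0.2755266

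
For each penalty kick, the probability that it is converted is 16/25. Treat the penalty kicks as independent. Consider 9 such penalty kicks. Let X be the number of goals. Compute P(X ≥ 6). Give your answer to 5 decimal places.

X ~ Binomial(9, 0.64); P(X ≥ 6) = Σ C(9,k) p^k (1−p)^(9−k) over k:
  k=6: C(9,6)·0.64^6·0.36^3 = 0.2693188
  k=7: C(9,7)·0.64^7·0.36^2 = 0.2051953
  k=8: C(9,8)·0.64^8·0.36^1 = 0.0911979
  k=9: C(9,9)·0.64^9·0.36^0 = 0.0180144
Total = 0.5837263

0.58373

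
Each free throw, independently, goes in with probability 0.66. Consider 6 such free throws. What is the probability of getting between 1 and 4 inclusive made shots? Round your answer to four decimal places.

X ~ Binomial(6, 0.66); P(1 ≤ X ≤ 4) = Σ C(6,k) p^k (1−p)^(6−k) over k:
  k=1: C(6,1)·0.66^1·0.34^5 = 0.017992
  k=2: C(6,2)·0.66^2·0.34^4 = 0.087316
  k=3: C(6,3)·0.66^3·0.34^3 = 0.225995
  k=4: C(6,4)·0.66^4·0.34^2 = 0.329022
Total = 0.660325

0.6603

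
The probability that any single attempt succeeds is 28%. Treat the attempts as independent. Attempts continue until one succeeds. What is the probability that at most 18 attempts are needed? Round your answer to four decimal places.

Y = number of attempts to the first success; geometric, p = 0.28.
P(Y ≤ 18) = 1 − (1−p)^18 = 1 − 0.002704 = 0.997296

0.9973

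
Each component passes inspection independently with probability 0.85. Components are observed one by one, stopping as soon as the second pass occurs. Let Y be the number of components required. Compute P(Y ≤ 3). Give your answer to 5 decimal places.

Finishing within 3 components ⇔ at least 2 successes in the first 3. With X ~ Binomial(3, 0.85), P(Y ≤ 3) = 1 − P(X ≤ 1).
  k=0: C(3,0)·0.85^0·0.15^3 = 0.0033750
  k=1: C(3,1)·0.85^1·0.15^2 = 0.0573750
1 − 0.0607500 = 0.9392500

0.93925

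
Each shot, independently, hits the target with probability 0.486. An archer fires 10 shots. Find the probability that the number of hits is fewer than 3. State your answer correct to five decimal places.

0.06524

X ~ Binomial(10, 0.486); P(X ≤ 2) = Σ C(10,k) p^k (1−p)^(10−k) over k:
  k=0: C(10,0)·0.486^0·0.514^10 = 0.0012872
  k=1: C(10,1)·0.486^1·0.514^9 = 0.0121704
  k=2: C(10,2)·0.486^2·0.514^8 = 0.0517833
Total = 0.0652409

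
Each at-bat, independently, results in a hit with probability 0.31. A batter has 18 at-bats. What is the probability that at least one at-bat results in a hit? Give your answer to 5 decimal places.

P(at least one) = 1 − P(none) = 1 − (1 − 0.31)^18
= 1 − 0.0012569 = 0.9987431

0.99874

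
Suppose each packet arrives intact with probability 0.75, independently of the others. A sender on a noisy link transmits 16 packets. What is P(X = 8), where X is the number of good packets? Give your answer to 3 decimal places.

0.020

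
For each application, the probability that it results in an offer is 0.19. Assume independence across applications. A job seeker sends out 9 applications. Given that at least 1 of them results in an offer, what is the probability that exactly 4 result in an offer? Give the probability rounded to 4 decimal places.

0.0674

X ~ Binomial(9, 0.19). Want P(X=4 | X≥1) = P(X=4) / P(X≥1).
P(X=4) = C(9,4)·0.19^4·0.81^5 = 0.057255
P(X≥1) = 1 − 0.150095 = 0.849905
Ratio = 0.057255 / 0.849905 = 0.067366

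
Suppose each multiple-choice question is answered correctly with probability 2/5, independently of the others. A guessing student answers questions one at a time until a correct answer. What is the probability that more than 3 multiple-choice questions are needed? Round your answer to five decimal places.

0.21600

Y = number of multiple-choice questions to the first success; geometric, p = 0.40.
P(Y > 3) = P(first 3 all fail) = (1−p)^3 = 0.2160000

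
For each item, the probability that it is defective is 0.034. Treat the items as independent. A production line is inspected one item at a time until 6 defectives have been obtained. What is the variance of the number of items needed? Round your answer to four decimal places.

5013.8408

Y = total items until the sixth success; negative binomial with r=6, p=0.034.
Var(Y) = r(1−p)/p² = 6·0.966 / 0.034² = 5013.840830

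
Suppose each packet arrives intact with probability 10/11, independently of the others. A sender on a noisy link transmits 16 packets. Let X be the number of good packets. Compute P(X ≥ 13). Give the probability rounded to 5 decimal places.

0.94886

X ~ Binomial(16, 0.909091); P(X ≥ 13) = Σ C(16,k) p^k (1−p)^(16−k) over k:
  k=13: C(16,13)·0.909091^13·0.090909^3 = 0.1218723
  k=14: C(16,14)·0.909091^14·0.090909^2 = 0.2611550
  k=15: C(16,15)·0.909091^15·0.090909^1 = 0.3482066
  k=16: C(16,16)·0.909091^16·0.090909^0 = 0.2176291
Total = 0.9488630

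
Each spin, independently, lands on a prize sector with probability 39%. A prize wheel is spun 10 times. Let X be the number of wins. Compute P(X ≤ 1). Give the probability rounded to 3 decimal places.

0.053

X ~ Binomial(10, 0.39); P(X ≤ 1) = Σ C(10,k) p^k (1−p)^(10−k) over k:
  k=0: C(10,0)·0.39^0·0.61^10 = 0.00713
  k=1: C(10,1)·0.39^1·0.61^9 = 0.04561
Total = 0.05274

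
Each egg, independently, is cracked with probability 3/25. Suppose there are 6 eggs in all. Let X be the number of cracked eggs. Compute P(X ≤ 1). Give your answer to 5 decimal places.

X ~ Binomial(6, 0.12); P(X ≤ 1) = Σ C(6,k) p^k (1−p)^(6−k) over k:
  k=0: C(6,0)·0.12^0·0.88^6 = 0.4644041
  k=1: C(6,1)·0.12^1·0.88^5 = 0.3799670
Total = 0.8443711

0.84437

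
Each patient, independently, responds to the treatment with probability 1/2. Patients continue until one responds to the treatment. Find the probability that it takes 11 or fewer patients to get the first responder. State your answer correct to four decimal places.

Y = number of patients to the first success; geometric, p = 0.50.
P(Y ≤ 11) = 1 − (1−p)^11 = 1 − 0.000488 = 0.999512

0.9995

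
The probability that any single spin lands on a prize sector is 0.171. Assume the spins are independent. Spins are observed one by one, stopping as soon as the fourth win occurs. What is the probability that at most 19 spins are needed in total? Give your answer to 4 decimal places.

0.4132

Finishing within 19 spins ⇔ at least 4 successes in the first 19. With X ~ Binomial(19, 0.171), P(Y ≤ 19) = 1 − P(X ≤ 3).
  k=0: C(19,0)·0.171^0·0.829^19 = 0.028349
  k=1: C(19,1)·0.171^1·0.829^18 = 0.111104
  k=2: C(19,2)·0.171^2·0.829^17 = 0.206260
  k=3: C(19,3)·0.171^3·0.829^16 = 0.241093
1 − 0.586806 = 0.413194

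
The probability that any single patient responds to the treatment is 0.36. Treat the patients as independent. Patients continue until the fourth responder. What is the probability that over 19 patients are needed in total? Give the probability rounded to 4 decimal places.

Needing more than 19 patients ⇔ fewer than 4 successes in the first 19. With X ~ Binomial(19, 0.36), P(Y > 19) = P(X ≤ 3).
  k=0: C(19,0)·0.36^0·0.64^19 = 0.000208
  k=1: C(19,1)·0.36^1·0.64^18 = 0.002220
  k=2: C(19,2)·0.36^2·0.64^17 = 0.011237
  k=3: C(19,3)·0.36^3·0.64^16 = 0.035819
P(X ≤ 3) = 0.049483

0.0495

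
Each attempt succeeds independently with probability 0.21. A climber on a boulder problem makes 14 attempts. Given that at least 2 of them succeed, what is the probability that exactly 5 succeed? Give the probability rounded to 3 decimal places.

X ~ Binomial(14, 0.21). Want P(X=5 | X≥2) = P(X=5) / P(X≥2).
P(X=5) = C(14,5)·0.21^5·0.79^9 = 0.09800
P(X≥2) = 1 − 0.03688 − 0.13725 = 0.82588
Ratio = 0.09800 / 0.82588 = 0.11866

0.119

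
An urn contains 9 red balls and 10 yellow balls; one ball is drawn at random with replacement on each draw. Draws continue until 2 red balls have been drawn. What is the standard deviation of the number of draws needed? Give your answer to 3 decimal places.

Y = total draws until the second success; negative binomial with r=2, p=0.473684.
SD(Y) = √[r(1−p)/p²] = √(4.69136) = 2.16595

2.166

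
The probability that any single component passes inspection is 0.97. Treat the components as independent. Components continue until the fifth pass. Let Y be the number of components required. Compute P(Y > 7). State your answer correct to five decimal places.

Needing more than 7 components ⇔ fewer than 5 successes in the first 7. With X ~ Binomial(7, 0.97), P(Y > 7) = P(X ≤ 4).
  k=0: C(7,0)·0.97^0·0.03^7 = 0.0000000
  k=1: C(7,1)·0.97^1·0.03^6 = 0.0000000
  k=2: C(7,2)·0.97^2·0.03^5 = 0.0000005
  k=3: C(7,3)·0.97^3·0.03^4 = 0.0000259
  k=4: C(7,4)·0.97^4·0.03^3 = 0.0008366
P(X ≤ 4) = 0.0008630

0.00086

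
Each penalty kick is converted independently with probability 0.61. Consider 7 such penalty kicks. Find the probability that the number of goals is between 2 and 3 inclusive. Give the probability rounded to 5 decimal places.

X ~ Binomial(7, 0.61); P(2 ≤ X ≤ 3) = Σ C(7,k) p^k (1−p)^(7−k) over k:
  k=2: C(7,2)·0.61^2·0.39^5 = 0.0705021
  k=3: C(7,3)·0.61^3·0.39^4 = 0.1837875
Total = 0.2542896

0.25429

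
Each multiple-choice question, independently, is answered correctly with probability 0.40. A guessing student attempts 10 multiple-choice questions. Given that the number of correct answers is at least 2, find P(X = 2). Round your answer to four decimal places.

0.1268

X ~ Binomial(10, 0.40). Want P(X=2 | X≥2) = P(X=2) / P(X≥2).
P(X=2) = C(10,2)·0.40^2·0.60^8 = 0.120932
P(X≥2) = 1 − 0.006047 − 0.040311 = 0.953643
Ratio = 0.120932 / 0.953643 = 0.126811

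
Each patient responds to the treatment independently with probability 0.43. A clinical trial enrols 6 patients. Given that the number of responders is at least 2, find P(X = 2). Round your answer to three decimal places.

0.361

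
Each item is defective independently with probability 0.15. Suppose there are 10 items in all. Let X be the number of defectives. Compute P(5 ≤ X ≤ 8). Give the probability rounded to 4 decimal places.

X ~ Binomial(10, 0.15); P(5 ≤ X ≤ 8) = Σ C(10,k) p^k (1−p)^(10−k) over k:
  k=5: C(10,5)·0.15^5·0.85^5 = 0.008491
  k=6: C(10,6)·0.15^6·0.85^4 = 0.001249
  k=7: C(10,7)·0.15^7·0.85^3 = 0.000126
  k=8: C(10,8)·0.15^8·0.85^2 = 0.000008
Total = 0.009874

0.0099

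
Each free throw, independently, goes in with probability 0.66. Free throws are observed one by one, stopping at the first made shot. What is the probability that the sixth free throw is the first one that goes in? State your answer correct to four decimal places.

0.0030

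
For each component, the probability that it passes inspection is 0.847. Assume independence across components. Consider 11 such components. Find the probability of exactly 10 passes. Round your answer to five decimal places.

0.31983

X ~ Binomial(n=11, p=0.847).
P(X=10) = C(11,10) · p^10 · (1−p)^1
= 11 · 0.19004 · 0.153 = 0.3198293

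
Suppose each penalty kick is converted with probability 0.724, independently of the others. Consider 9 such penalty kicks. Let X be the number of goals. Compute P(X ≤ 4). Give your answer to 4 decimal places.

X ~ Binomial(9, 0.724); P(X ≤ 4) = Σ C(9,k) p^k (1−p)^(9−k) over k:
  k=0: C(9,0)·0.724^0·0.276^9 = 0.000009
  k=1: C(9,1)·0.724^1·0.276^8 = 0.000219
  k=2: C(9,2)·0.724^2·0.276^7 = 0.002302
  k=3: C(9,3)·0.724^3·0.276^6 = 0.014091
  k=4: C(9,4)·0.724^4·0.276^5 = 0.055446
Total = 0.072068

0.0721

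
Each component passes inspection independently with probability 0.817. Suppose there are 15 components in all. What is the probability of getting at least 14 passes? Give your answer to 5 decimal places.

X ~ Binomial(15, 0.817); P(X ≥ 14) = Σ C(15,k) p^k (1−p)^(15−k) over k:
  k=14: C(15,14)·0.817^14·0.183^1 = 0.1620508
  k=15: C(15,15)·0.817^15·0.183^0 = 0.0482315
Total = 0.2102823

0.21028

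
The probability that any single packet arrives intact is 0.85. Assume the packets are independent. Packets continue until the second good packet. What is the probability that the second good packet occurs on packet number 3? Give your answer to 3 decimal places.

0.217

Y = trial on which the second success occurs; negative binomial, r=2, p=0.85.
P(Y=3) = C(2,1) · p^2 · (1−p)^1
= 2 · 0.7225 · 0.15 = 0.21675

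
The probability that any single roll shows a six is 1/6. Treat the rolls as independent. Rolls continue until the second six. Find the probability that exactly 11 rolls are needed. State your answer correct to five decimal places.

0.05384

Y = trial on which the second success occurs; negative binomial, r=2, p=0.166667.
P(Y=11) = C(10,1) · p^2 · (1−p)^9
= 10 · 0.027778 · 0.19381 = 0.0538352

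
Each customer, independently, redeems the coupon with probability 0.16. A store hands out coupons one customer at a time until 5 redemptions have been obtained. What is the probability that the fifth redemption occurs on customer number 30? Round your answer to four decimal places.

0.0319

Y = trial on which the fifth success occurs; negative binomial, r=5, p=0.16.
P(Y=30) = C(29,4) · p^5 · (1−p)^25
= 23751 · 0.00010486 · 0.012793 = 0.031861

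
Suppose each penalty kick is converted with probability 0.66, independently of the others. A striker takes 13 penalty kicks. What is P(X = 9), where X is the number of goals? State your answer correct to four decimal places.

0.2270

X ~ Binomial(n=13, p=0.66).
P(X=9) = C(13,9) · p^9 · (1−p)^4
= 715 · 0.023763 · 0.013363 = 0.227048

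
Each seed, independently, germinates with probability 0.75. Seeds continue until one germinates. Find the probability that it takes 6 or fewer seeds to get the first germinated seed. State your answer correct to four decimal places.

0.9998

Y = number of seeds to the first success; geometric, p = 0.75.
P(Y ≤ 6) = 1 − (1−p)^6 = 1 − 0.000244 = 0.999756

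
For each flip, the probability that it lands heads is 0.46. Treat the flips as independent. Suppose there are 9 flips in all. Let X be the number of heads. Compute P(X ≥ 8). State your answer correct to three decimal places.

0.011

X ~ Binomial(9, 0.46); P(X ≥ 8) = Σ C(9,k) p^k (1−p)^(9−k) over k:
  k=8: C(9,8)·0.46^8·0.54^1 = 0.00974
  k=9: C(9,9)·0.46^9·0.54^0 = 0.00092
Total = 0.01067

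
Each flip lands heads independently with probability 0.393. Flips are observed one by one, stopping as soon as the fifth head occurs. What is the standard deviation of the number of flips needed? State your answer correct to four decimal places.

4.4329

Y = total flips until the fifth success; negative binomial with r=5, p=0.393.
SD(Y) = √[r(1−p)/p²] = √(19.650500) = 4.432888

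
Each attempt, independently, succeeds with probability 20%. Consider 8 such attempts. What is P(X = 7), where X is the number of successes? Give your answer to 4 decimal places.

0.0001

X ~ Binomial(n=8, p=0.20).
P(X=7) = C(8,7) · p^7 · (1−p)^1
= 8 · 1.28e-05 · 0.8 = 0.000082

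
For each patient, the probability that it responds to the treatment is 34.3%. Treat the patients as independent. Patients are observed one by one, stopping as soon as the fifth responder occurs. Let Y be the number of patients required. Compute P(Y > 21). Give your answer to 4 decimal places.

0.1037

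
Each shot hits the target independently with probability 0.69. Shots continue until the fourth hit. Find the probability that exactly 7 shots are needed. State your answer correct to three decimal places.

0.135

Y = trial on which the fourth success occurs; negative binomial, r=4, p=0.69.
P(Y=7) = C(6,3) · p^4 · (1−p)^3
= 20 · 0.22667 · 0.029791 = 0.13506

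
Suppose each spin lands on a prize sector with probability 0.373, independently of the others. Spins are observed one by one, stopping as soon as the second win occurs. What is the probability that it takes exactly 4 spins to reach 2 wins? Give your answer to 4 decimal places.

0.1641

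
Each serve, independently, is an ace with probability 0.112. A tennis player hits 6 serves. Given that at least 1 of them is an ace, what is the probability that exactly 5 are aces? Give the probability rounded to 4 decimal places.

0.0002

X ~ Binomial(6, 0.112). Want P(X=5 | X≥1) = P(X=5) / P(X≥1).
P(X=5) = C(6,5)·0.112^5·0.888^1 = 0.000094
P(X≥1) = 1 − 0.490318 = 0.509682
Ratio = 0.000094 / 0.509682 = 0.000184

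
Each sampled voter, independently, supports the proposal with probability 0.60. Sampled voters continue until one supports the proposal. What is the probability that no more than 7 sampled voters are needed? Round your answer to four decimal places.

Y = number of sampled voters to the first success; geometric, p = 0.60.
P(Y ≤ 7) = 1 − (1−p)^7 = 1 − 0.001638 = 0.998362

0.9984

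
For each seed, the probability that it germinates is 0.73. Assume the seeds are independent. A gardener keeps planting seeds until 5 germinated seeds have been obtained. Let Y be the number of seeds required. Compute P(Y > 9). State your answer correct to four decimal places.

Needing more than 9 seeds ⇔ fewer than 5 successes in the first 9. With X ~ Binomial(9, 0.73), P(Y > 9) = P(X ≤ 4).
  k=0: C(9,0)·0.73^0·0.27^9 = 0.000008
  k=1: C(9,1)·0.73^1·0.27^8 = 0.000186
  k=2: C(9,2)·0.73^2·0.27^7 = 0.002007
  k=3: C(9,3)·0.73^3·0.27^6 = 0.012660
  k=4: C(9,4)·0.73^4·0.27^5 = 0.051343
P(X ≤ 4) = 0.066203

0.0662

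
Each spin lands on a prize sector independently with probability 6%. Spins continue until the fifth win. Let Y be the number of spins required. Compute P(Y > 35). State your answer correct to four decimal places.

0.9437

Needing more than 35 spins ⇔ fewer than 5 successes in the first 35. With X ~ Binomial(35, 0.06), P(Y > 35) = P(X ≤ 4).
  k=0: C(35,0)·0.06^0·0.94^35 = 0.114677
  k=1: C(35,1)·0.06^1·0.94^34 = 0.256192
  k=2: C(35,2)·0.06^2·0.94^33 = 0.277996
  k=3: C(35,3)·0.06^3·0.94^32 = 0.195189
  k=4: C(35,4)·0.06^4·0.94^31 = 0.099671
P(X ≤ 4) = 0.943725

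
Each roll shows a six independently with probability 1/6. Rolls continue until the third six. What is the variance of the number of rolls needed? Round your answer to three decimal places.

90.000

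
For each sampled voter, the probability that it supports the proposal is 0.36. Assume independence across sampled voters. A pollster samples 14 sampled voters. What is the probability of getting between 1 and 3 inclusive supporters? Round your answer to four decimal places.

0.1962

X ~ Binomial(14, 0.36); P(1 ≤ X ≤ 3) = Σ C(14,k) p^k (1−p)^(14−k) over k:
  k=1: C(14,1)·0.36^1·0.64^13 = 0.015232
  k=2: C(14,2)·0.36^2·0.64^12 = 0.055694
  k=3: C(14,3)·0.36^3·0.64^11 = 0.125311
Total = 0.196237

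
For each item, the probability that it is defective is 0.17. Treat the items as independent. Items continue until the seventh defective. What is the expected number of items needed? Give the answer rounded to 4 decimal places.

41.1765

Y = total items until the seventh success; negative binomial with r=7, p=0.17.
E[Y] = r / p = 7 / 0.17 = 41.176471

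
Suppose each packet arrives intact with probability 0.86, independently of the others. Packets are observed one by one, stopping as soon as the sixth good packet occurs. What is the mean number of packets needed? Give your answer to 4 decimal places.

Y = total packets until the sixth success; negative binomial with r=6, p=0.86.
E[Y] = r / p = 6 / 0.86 = 6.976744

6.9767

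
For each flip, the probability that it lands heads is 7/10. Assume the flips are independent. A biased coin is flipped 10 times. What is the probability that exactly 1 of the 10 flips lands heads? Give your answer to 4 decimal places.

X ~ Binomial(n=10, p=0.70).
P(X=1) = C(10,1) · p^1 · (1−p)^9
= 10 · 0.7 · 1.9683e-05 = 0.000138

0.0001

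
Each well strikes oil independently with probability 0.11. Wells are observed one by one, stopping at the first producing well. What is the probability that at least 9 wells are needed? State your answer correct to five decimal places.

Y = number of wells to the first success; geometric, p = 0.11.
P(Y > 8) = P(first 8 all fail) = (1−p)^8 = 0.3936589

0.39366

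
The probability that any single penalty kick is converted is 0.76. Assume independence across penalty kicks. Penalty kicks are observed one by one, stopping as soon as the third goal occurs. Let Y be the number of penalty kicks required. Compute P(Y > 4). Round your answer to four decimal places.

Needing more than 4 penalty kicks ⇔ fewer than 3 successes in the first 4. With X ~ Binomial(4, 0.76), P(Y > 4) = P(X ≤ 2).
  k=0: C(4,0)·0.76^0·0.24^4 = 0.003318
  k=1: C(4,1)·0.76^1·0.24^3 = 0.042025
  k=2: C(4,2)·0.76^2·0.24^2 = 0.199619
P(X ≤ 2) = 0.244961

0.2450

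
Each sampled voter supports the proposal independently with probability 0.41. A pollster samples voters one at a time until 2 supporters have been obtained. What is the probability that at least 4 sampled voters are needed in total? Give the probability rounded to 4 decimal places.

Needing more than 3 sampled voters ⇔ fewer than 2 successes in the first 3. With X ~ Binomial(3, 0.41), P(Y > 3) = P(X ≤ 1).
  k=0: C(3,0)·0.41^0·0.59^3 = 0.205379
  k=1: C(3,1)·0.41^1·0.59^2 = 0.428163
P(X ≤ 1) = 0.633542

0.6335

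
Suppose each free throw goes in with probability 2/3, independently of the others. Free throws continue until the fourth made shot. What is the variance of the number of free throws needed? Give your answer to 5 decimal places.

3.00000

Y = total free throws until the fourth success; negative binomial with r=4, p=0.666667.
Var(Y) = r(1−p)/p² = 4·0.333333 / 0.666667² = 3.0000000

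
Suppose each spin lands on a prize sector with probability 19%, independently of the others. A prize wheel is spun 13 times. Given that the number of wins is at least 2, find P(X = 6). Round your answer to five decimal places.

0.02501

X ~ Binomial(13, 0.19). Want P(X=6 | X≥2) = P(X=6) / P(X≥2).
P(X=6) = C(13,6)·0.19^6·0.81^7 = 0.0184686
P(X≥2) = 1 − 0.0646108 − 0.1970231 = 0.7383661
Ratio = 0.0184686 / 0.7383661 = 0.0250128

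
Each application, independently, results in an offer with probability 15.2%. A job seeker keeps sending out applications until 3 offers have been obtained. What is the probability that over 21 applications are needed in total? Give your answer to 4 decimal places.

Needing more than 21 applications ⇔ fewer than 3 successes in the first 21. With X ~ Binomial(21, 0.152), P(Y > 21) = P(X ≤ 2).
  k=0: C(21,0)·0.152^0·0.848^21 = 0.031355
  k=1: C(21,1)·0.152^1·0.848^20 = 0.118027
  k=2: C(21,2)·0.152^2·0.848^19 = 0.211557
P(X ≤ 2) = 0.360939

0.3609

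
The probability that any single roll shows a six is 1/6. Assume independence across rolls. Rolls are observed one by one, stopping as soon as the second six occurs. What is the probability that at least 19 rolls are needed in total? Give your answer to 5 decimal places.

0.17278

Needing more than 18 rolls ⇔ fewer than 2 successes in the first 18. With X ~ Binomial(18, 0.166667), P(Y > 18) = P(X ≤ 1).
  k=0: C(18,0)·0.166667^0·0.833333^18 = 0.0375610
  k=1: C(18,1)·0.166667^1·0.833333^17 = 0.1352197
P(X ≤ 1) = 0.1727808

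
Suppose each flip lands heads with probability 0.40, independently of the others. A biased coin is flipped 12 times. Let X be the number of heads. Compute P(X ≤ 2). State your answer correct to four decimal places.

X ~ Binomial(12, 0.40); P(X ≤ 2) = Σ C(12,k) p^k (1−p)^(12−k) over k:
  k=0: C(12,0)·0.40^0·0.60^12 = 0.002177
  k=1: C(12,1)·0.40^1·0.60^11 = 0.017414
  k=2: C(12,2)·0.40^2·0.60^10 = 0.063852
Total = 0.083443

0.0834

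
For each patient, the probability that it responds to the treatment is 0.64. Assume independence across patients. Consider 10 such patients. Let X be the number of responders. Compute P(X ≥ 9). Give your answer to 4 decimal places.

X ~ Binomial(10, 0.64); P(X ≥ 9) = Σ C(10,k) p^k (1−p)^(10−k) over k:
  k=9: C(10,9)·0.64^9·0.36^1 = 0.064852
  k=10: C(10,10)·0.64^10·0.36^0 = 0.011529
Total = 0.076381

0.0764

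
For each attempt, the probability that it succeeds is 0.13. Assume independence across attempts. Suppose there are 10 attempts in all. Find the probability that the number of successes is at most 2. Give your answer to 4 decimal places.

X ~ Binomial(10, 0.13); P(X ≤ 2) = Σ C(10,k) p^k (1−p)^(10−k) over k:
  k=0: C(10,0)·0.13^0·0.87^10 = 0.248423
  k=1: C(10,1)·0.13^1·0.87^9 = 0.371207
  k=2: C(10,2)·0.13^2·0.87^8 = 0.249605
Total = 0.869236

0.8692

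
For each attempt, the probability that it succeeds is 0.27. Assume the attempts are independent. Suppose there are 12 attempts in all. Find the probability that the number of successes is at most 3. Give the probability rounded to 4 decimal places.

0.5863

X ~ Binomial(12, 0.27); P(X ≤ 3) = Σ C(12,k) p^k (1−p)^(12−k) over k:
  k=0: C(12,0)·0.27^0·0.73^12 = 0.022902
  k=1: C(12,1)·0.27^1·0.73^11 = 0.101647
  k=2: C(12,2)·0.27^2·0.73^10 = 0.206776
  k=3: C(12,3)·0.27^3·0.73^9 = 0.254929
Total = 0.586255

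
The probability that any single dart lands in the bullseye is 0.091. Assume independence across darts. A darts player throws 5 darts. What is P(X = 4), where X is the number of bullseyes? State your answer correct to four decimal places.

0.0003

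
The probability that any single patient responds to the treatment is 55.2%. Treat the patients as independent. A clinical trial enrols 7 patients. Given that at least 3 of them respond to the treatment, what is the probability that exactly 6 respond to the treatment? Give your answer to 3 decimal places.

0.104

X ~ Binomial(7, 0.552). Want P(X=6 | X≥3) = P(X=6) / P(X≥3).
P(X=6) = C(7,6)·0.552^6·0.448^1 = 0.08872
P(X≥3) = 1 − 0.00362 − 0.03124 − 0.11547 = 0.84966
Ratio = 0.08872 / 0.84966 = 0.10442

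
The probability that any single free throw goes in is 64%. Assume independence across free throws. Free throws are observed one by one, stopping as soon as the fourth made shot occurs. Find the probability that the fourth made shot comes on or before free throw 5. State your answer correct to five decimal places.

0.40936

Finishing within 5 free throws ⇔ at least 4 successes in the first 5. With X ~ Binomial(5, 0.64), P(Y ≤ 5) = 1 − P(X ≤ 3).
  k=0: C(5,0)·0.64^0·0.36^5 = 0.0060466
  k=1: C(5,1)·0.64^1·0.36^4 = 0.0537477
  k=2: C(5,2)·0.64^2·0.36^3 = 0.1911030
  k=3: C(5,3)·0.64^3·0.36^2 = 0.3397386
1 − 0.5906359 = 0.4093641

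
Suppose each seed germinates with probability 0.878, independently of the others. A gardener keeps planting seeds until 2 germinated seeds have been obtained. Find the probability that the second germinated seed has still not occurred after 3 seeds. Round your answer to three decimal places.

0.041

Needing more than 3 seeds ⇔ fewer than 2 successes in the first 3. With X ~ Binomial(3, 0.878), P(Y > 3) = P(X ≤ 1).
  k=0: C(3,0)·0.878^0·0.122^3 = 0.00182
  k=1: C(3,1)·0.878^1·0.122^2 = 0.03920
P(X ≤ 1) = 0.04102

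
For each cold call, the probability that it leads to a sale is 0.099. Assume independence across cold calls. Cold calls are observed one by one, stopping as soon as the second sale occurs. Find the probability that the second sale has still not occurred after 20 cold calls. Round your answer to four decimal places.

Needing more than 20 cold calls ⇔ fewer than 2 successes in the first 20. With X ~ Binomial(20, 0.099), P(Y > 20) = P(X ≤ 1).
  k=0: C(20,0)·0.099^0·0.901^20 = 0.124307
  k=1: C(20,1)·0.099^1·0.901^19 = 0.273172
P(X ≤ 1) = 0.397479

0.3975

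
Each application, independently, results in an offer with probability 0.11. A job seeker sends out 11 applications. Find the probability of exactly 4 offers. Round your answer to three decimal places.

X ~ Binomial(n=11, p=0.11).
P(X=4) = C(11,4) · p^4 · (1−p)^7
= 330 · 0.00014641 · 0.44231 = 0.02137

0.021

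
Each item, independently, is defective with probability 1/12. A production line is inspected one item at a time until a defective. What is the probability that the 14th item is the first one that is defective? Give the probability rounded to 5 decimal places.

Geometric (trials to first success), p = 0.083333.
P(Y = 14) = (1−p)^13 · p = 0.32266 · 0.083333 = 0.0268886

0.02689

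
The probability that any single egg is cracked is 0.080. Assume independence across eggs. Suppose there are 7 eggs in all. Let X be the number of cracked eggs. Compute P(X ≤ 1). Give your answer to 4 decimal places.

0.8974

X ~ Binomial(7, 0.08); P(X ≤ 1) = Σ C(7,k) p^k (1−p)^(7−k) over k:
  k=0: C(7,0)·0.08^0·0.92^7 = 0.557847
  k=1: C(7,1)·0.08^1·0.92^6 = 0.339559
Total = 0.897405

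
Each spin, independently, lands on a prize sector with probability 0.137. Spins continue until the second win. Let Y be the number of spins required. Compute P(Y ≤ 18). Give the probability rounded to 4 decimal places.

0.7280

Finishing within 18 spins ⇔ at least 2 successes in the first 18. With X ~ Binomial(18, 0.137), P(Y ≤ 18) = 1 − P(X ≤ 1).
  k=0: C(18,0)·0.137^0·0.863^18 = 0.070501
  k=1: C(18,1)·0.137^1·0.863^17 = 0.201454
1 − 0.271955 = 0.728045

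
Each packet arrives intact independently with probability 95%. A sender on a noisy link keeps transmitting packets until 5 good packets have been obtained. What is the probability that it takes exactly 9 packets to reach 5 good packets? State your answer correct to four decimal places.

0.0003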